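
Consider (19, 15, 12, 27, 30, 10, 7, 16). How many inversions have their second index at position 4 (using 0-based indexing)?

0 such elements

The element at index 4 is 30.
Elements before it: 19, 15, 12, 27
None of them are larger than 30.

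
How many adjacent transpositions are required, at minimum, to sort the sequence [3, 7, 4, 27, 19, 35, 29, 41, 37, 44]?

4

The minimum number of adjacent swaps to sort an array equals its inversion count, since every such swap removes exactly one inversion.
Count inversions — for each element, later elements that are smaller:
3: none → 0
7: 4 → 1
4: none → 0
27: 19 → 1
19: none → 0
35: 29 → 1
29: none → 0
41: 37 → 1
37: none → 0
44: none → 0
Total inversions: 0 + 1 + 0 + 1 + 0 + 1 + 0 + 1 + 0 + 0 = 4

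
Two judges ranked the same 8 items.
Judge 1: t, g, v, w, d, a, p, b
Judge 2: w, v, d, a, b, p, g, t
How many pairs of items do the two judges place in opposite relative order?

Assign each item its position (1..8) in the first ordering, then rewrite the second ordering as that position sequence:
positions: t→1, g→2, v→3, w→4, d→5, a→6, p→7, b→8
second ordering as positions: [4, 3, 5, 6, 8, 7, 2, 1]
Discordant pairs = inversions in this position sequence.
4: 3, 2, 1 → 3
3: 2, 1 → 2
5: 2, 1 → 2
6: 2, 1 → 2
8: 7, 2, 1 → 3
7: 2, 1 → 2
2: 1 → 1
1: 0
Total: 3 + 2 + 2 + 2 + 3 + 2 + 1 + 0 = 15

15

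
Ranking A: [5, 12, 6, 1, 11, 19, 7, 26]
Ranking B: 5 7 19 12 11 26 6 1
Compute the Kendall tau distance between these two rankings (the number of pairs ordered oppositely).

Assign each item its position (1..8) in the first ordering, then rewrite the second ordering as that position sequence:
positions: 5→1, 12→2, 6→3, 1→4, 11→5, 19→6, 7→7, 26→8
second ordering as positions: [1, 7, 6, 2, 5, 8, 3, 4]
Discordant pairs = inversions in this position sequence.
1: 0
7: 6, 2, 5, 3, 4 → 5
6: 2, 5, 3, 4 → 4
2: 0
5: 3, 4 → 2
8: 3, 4 → 2
3: 0
4: 0
Total: 0 + 5 + 4 + 0 + 2 + 2 + 0 + 0 = 13

Discordant pairs: 13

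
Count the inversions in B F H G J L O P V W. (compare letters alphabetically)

Element-by-element contributions:
B: 0
F: 0
H: 1
G: 0
J: 0
L: 0
O: 0
P: 0
V: 0
W: 0
Sum: 0 + 0 + 1 + 0 + 0 + 0 + 0 + 0 + 0 + 0 = 1

1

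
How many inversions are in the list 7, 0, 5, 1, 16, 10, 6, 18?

8

Sweep left to right; for each value list the smaller values that follow it:
7: 4
0: 0
5: 1
1: 0
16: 2
10: 1
6: 0
18: 0
Sum: 4 + 0 + 1 + 0 + 2 + 1 + 0 + 0 = 8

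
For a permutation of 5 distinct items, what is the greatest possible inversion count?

A reversed (strictly descending) arrangement makes every pair an inversion, giving C(5, 2) inversions.
C(5, 2) = 5·4/2 = 10

There are 10 inversions.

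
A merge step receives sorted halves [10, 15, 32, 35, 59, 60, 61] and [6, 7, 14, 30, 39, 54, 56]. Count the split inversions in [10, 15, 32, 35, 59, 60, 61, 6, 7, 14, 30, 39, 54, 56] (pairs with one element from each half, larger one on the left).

Take each right-half value and tally the left-half values above it:
r = 6: 10, 15, 32, 35, 59, 60, 61 → 7
r = 7: 10, 15, 32, 35, 59, 60, 61 → 7
r = 14: 15, 32, 35, 59, 60, 61 → 6
r = 30: 32, 35, 59, 60, 61 → 5
r = 39: 59, 60, 61 → 3
r = 54: 59, 60, 61 → 3
r = 56: 59, 60, 61 → 3
Cross-inversions: 7 + 7 + 6 + 5 + 3 + 3 + 3 = 34

34 split inversions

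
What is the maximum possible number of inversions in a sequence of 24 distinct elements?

276

The maximum occurs when the array is in strictly decreasing order: every one of the C(24, 2) pairs is inverted.
C(24, 2) = 24·23/2 = 276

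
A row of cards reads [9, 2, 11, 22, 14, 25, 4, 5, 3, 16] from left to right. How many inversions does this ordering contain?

Element-by-element contributions:
9: 4
2: 0
11: 3
22: 5
14: 3
25: 4
4: 1
5: 1
3: 0
16: 0
Sum: 4 + 0 + 3 + 5 + 3 + 4 + 1 + 1 + 0 + 0 = 21

There are 21 inversions.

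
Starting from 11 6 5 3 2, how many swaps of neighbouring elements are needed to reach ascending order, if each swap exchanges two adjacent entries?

Each adjacent swap fixes exactly one inversion, so the minimum swap count equals the number of inversions.
Count inversions — for each element, later elements that are smaller:
11: 6, 5, 3, 2 → 4
6: 5, 3, 2 → 3
5: 3, 2 → 2
3: 2 → 1
2: none → 0
Total inversions: 4 + 3 + 2 + 1 + 0 = 10

10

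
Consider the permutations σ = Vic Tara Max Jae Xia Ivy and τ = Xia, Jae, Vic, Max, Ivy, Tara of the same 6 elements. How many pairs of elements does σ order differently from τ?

Assign each item its position (1..6) in the first ordering, then rewrite the second ordering as that position sequence:
positions: Vic→1, Tara→2, Max→3, Jae→4, Xia→5, Ivy→6
second ordering as positions: [5, 4, 1, 3, 6, 2]
Discordant pairs = inversions in this position sequence.
5: 4, 1, 3, 2 → 4
4: 1, 3, 2 → 3
1: 0
3: 2 → 1
6: 2 → 1
2: 0
Total: 4 + 3 + 0 + 1 + 1 + 0 = 9

There are 9 discordant pairs.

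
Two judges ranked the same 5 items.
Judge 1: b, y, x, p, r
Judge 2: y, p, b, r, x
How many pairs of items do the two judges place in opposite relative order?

There are 4 discordant pairs.

Assign each item its position (1..5) in the first ordering, then rewrite the second ordering as that position sequence:
positions: b→1, y→2, x→3, p→4, r→5
second ordering as positions: [2, 4, 1, 5, 3]
Discordant pairs = inversions in this position sequence.
2: 1 → 1
4: 1, 3 → 2
1: 0
5: 3 → 1
3: 0
Total: 1 + 2 + 0 + 1 + 0 = 4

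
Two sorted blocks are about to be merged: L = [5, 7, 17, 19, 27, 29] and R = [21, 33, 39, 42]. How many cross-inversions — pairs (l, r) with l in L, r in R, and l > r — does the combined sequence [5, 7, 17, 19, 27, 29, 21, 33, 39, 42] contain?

Split inversions: 2

For each element r of the right run, count left-run elements greater than r:
r = 21: 27, 29 → 2
r = 33: none → 0
r = 39: none → 0
r = 42: none → 0
Cross-inversions: 2 + 0 + 0 + 0 = 2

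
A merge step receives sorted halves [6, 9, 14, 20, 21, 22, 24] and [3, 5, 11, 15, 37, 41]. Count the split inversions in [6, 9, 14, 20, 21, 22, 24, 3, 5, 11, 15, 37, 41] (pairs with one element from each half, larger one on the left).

23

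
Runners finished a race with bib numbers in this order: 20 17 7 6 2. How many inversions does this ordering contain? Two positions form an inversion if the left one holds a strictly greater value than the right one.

10 out-of-order pairs

Count, for each position, how many later elements it exceeds:
20 → 17, 7, 6, 2 → 4
17 → 7, 6, 2 → 3
7 → 6, 2 → 2
6 → 2 → 1
2 → none → 0
Sum: 4 + 3 + 2 + 1 + 0 = 10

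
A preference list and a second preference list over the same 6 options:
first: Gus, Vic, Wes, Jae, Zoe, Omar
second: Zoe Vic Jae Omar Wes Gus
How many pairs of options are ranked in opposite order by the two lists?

Assign each item its position (1..6) in the first ordering, then rewrite the second ordering as that position sequence:
positions: Gus→1, Vic→2, Wes→3, Jae→4, Zoe→5, Omar→6
second ordering as positions: [5, 2, 4, 6, 3, 1]
Discordant pairs = inversions in this position sequence.
5: 2, 4, 3, 1 → 4
2: 1 → 1
4: 3, 1 → 2
6: 3, 1 → 2
3: 1 → 1
1: 0
Total: 4 + 1 + 2 + 2 + 1 + 0 = 10

10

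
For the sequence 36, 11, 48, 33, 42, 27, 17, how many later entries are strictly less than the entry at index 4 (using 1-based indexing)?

2

The element at index 4 is 33.
Elements after it: 42, 27, 17
Those smaller than 33: 27, 17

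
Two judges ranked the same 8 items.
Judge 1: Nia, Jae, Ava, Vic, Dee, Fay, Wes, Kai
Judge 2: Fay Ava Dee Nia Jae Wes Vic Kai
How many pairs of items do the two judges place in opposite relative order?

11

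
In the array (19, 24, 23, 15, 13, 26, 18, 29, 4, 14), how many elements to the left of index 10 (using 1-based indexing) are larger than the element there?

The element at index 10 is 14.
Elements before it: 19, 24, 23, 15, 13, 26, 18, 29, 4
Those larger than 14: 19, 24, 23, 15, 26, 18, 29

7 such elements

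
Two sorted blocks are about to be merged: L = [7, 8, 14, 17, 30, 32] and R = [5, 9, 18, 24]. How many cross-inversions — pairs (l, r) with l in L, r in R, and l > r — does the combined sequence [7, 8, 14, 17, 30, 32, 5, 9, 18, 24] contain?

Take each right-half value and tally the left-half values above it:
r = 5: 7, 8, 14, 17, 30, 32 → 6
r = 9: 14, 17, 30, 32 → 4
r = 18: 30, 32 → 2
r = 24: 30, 32 → 2
Cross-inversions: 6 + 4 + 2 + 2 = 14

14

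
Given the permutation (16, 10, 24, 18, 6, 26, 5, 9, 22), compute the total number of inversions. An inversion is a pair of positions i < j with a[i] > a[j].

19

Sweep left to right; for each value list the smaller values that follow it:
16: 4
10: 3
24: 5
18: 3
6: 1
26: 3
5: 0
9: 0
22: 0
Sum: 4 + 3 + 5 + 3 + 1 + 3 + 0 + 0 + 0 = 19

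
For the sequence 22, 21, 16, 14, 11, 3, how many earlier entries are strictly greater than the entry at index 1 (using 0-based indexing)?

The element at index 1 is 21.
Elements before it: 22
Those larger than 21: 22

1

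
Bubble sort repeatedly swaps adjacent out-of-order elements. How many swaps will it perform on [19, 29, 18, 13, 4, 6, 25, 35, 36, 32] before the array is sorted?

16

Minimum adjacent swaps = number of inversions (each swap of adjacent out-of-order elements removes one inversion and no swap can remove more).
Count inversions — for each element, later elements that are smaller:
19: 18, 13, 4, 6 → 4
29: 18, 13, 4, 6, 25 → 5
18: 13, 4, 6 → 3
13: 4, 6 → 2
4: none → 0
6: none → 0
25: none → 0
35: 32 → 1
36: 32 → 1
32: none → 0
Total inversions: 4 + 5 + 3 + 2 + 0 + 0 + 0 + 1 + 1 + 0 = 16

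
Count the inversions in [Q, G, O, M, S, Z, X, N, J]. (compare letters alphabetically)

17

Count, for each position, how many later elements it exceeds:
Q → G, O, M, N, J → 5
G → none → 0
O → M, N, J → 3
M → J → 1
S → N, J → 2
Z → X, N, J → 3
X → N, J → 2
N → J → 1
J → none → 0
Sum: 5 + 0 + 3 + 1 + 2 + 3 + 2 + 1 + 0 = 17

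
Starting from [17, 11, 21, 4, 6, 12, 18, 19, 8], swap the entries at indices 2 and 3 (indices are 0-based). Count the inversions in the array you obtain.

Inversions: 16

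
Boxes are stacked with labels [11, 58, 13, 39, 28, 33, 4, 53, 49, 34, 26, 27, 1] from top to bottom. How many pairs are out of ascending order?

45 inversions

For each element, count later entries that are smaller:
11: 2
58: 11
13: 2
39: 7
28: 4
33: 4
4: 1
53: 5
49: 4
34: 3
26: 1
27: 1
1: 0
Sum: 2 + 11 + 2 + 7 + 4 + 4 + 1 + 5 + 4 + 3 + 1 + 1 + 0 = 45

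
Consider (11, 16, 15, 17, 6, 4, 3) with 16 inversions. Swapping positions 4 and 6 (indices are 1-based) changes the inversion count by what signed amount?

-3

Positions 4 and 6 hold 17 and 4; after swapping, the array is [11, 16, 15, 4, 6, 17, 3].
Count, for each position, how many later elements it exceeds:
11: 3
16: 4
15: 3
4: 1
6: 1
17: 1
3: 0
Sum: 3 + 4 + 3 + 1 + 1 + 1 + 0 = 13
Change: 13 − 16 = -3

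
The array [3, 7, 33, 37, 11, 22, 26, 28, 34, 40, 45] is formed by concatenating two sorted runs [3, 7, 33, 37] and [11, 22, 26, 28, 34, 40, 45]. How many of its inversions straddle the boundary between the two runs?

9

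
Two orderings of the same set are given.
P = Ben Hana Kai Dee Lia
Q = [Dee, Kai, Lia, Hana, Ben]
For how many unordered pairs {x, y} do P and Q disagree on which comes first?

There are 8 disagreeing pairs.

Assign each item its position (1..5) in the first ordering, then rewrite the second ordering as that position sequence:
positions: Ben→1, Hana→2, Kai→3, Dee→4, Lia→5
second ordering as positions: [4, 3, 5, 2, 1]
Discordant pairs = inversions in this position sequence.
4: 3, 2, 1 → 3
3: 2, 1 → 2
5: 2, 1 → 2
2: 1 → 1
1: 0
Total: 3 + 2 + 2 + 1 + 0 = 8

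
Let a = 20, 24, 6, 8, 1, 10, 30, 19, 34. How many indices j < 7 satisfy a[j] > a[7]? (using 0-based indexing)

3

The element at index 7 is 19.
Elements before it: 20, 24, 6, 8, 1, 10, 30
Those larger than 19: 20, 24, 30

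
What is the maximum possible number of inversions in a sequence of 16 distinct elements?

120

A reversed (strictly descending) arrangement makes every pair an inversion, giving C(16, 2) inversions.
C(16, 2) = 16·15/2 = 120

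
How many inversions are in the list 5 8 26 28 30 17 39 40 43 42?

For each element, count later entries that are smaller:
5: 0
8: 0
26: 1
28: 1
30: 1
17: 0
39: 0
40: 0
43: 1
42: 0
Sum: 0 + 0 + 1 + 1 + 1 + 0 + 0 + 0 + 1 + 0 = 4

4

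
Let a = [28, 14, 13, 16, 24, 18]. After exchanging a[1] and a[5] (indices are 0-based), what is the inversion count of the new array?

Positions 1 and 5 hold 14 and 18; after swapping, the array is [28, 18, 13, 16, 24, 14].
Sweep left to right; for each value list the smaller values that follow it:
28: 5
18: 3
13: 0
16: 1
24: 1
14: 0
Sum: 5 + 3 + 0 + 1 + 1 + 0 = 10

10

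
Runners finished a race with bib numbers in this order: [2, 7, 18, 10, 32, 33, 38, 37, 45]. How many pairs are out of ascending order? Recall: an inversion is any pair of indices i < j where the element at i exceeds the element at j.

2 inversions

Element-by-element contributions:
2 → none → 0
7 → none → 0
18 → 10 → 1
10 → none → 0
32 → none → 0
33 → none → 0
38 → 37 → 1
37 → none → 0
45 → none → 0
Sum: 0 + 0 + 1 + 0 + 0 + 0 + 1 + 0 + 0 = 2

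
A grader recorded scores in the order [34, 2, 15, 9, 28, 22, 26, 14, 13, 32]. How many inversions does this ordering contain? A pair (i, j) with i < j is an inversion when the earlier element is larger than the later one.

Out-of-order pairs: 21

For each element, count later entries that are smaller:
34: 9
2: 0
15: 3
9: 0
28: 4
22: 2
26: 2
14: 1
13: 0
32: 0
Sum: 9 + 0 + 3 + 0 + 4 + 2 + 2 + 1 + 0 + 0 = 21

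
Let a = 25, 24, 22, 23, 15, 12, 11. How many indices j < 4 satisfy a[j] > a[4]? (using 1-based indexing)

2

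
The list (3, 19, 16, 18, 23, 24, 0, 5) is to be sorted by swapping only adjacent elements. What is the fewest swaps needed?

Each adjacent swap fixes exactly one inversion, so the minimum swap count equals the number of inversions.
Count inversions — for each element, later elements that are smaller:
3: 0 → 1
19: 16, 18, 0, 5 → 4
16: 0, 5 → 2
18: 0, 5 → 2
23: 0, 5 → 2
24: 0, 5 → 2
0: none → 0
5: none → 0
Total inversions: 1 + 4 + 2 + 2 + 2 + 2 + 0 + 0 = 13

13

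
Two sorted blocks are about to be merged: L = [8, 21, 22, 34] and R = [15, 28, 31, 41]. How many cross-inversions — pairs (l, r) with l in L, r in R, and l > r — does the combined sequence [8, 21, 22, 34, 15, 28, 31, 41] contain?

5 cross-inversions

Count, for every r in R, how many entries of L exceed r:
r = 15: 21, 22, 34 → 3
r = 28: 34 → 1
r = 31: 34 → 1
r = 41: none → 0
Cross-inversions: 3 + 1 + 1 + 0 = 5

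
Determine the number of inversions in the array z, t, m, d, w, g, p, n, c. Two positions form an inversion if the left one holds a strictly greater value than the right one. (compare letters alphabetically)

26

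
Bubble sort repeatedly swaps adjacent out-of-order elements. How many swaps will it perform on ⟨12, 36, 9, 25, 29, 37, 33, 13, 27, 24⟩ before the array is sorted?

Each adjacent swap fixes exactly one inversion, so the minimum swap count equals the number of inversions.
Count inversions — for each element, later elements that are smaller:
12: 9 → 1
36: 9, 25, 29, 33, 13, 27, 24 → 7
9: none → 0
25: 13, 24 → 2
29: 13, 27, 24 → 3
37: 33, 13, 27, 24 → 4
33: 13, 27, 24 → 3
13: none → 0
27: 24 → 1
24: none → 0
Total inversions: 1 + 7 + 0 + 2 + 3 + 4 + 3 + 0 + 1 + 0 = 21

21 swaps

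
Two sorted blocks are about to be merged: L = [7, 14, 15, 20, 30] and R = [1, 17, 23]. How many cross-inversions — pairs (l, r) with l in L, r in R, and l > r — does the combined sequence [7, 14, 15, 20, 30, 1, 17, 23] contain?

There are 8 cross-inversions.

Take each right-half value and tally the left-half values above it:
r = 1: 7, 14, 15, 20, 30 → 5
r = 17: 20, 30 → 2
r = 23: 30 → 1
Cross-inversions: 5 + 2 + 1 = 8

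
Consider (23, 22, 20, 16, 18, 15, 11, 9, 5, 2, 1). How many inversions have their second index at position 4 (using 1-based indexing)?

3

The element at index 4 is 16.
Elements before it: 23, 22, 20
Those larger than 16: 23, 22, 20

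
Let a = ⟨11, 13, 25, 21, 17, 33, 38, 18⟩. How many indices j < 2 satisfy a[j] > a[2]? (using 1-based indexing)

The element at index 2 is 13.
Elements before it: 11
None of them are larger than 13.

0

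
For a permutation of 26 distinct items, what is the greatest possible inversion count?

There are 325 inversions.

The maximum occurs when the array is in strictly decreasing order: every one of the C(26, 2) pairs is inverted.
C(26, 2) = 26·25/2 = 325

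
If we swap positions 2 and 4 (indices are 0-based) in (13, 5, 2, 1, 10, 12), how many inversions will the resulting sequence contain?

9

Positions 2 and 4 hold 2 and 10; after swapping, the array is [13, 5, 10, 1, 2, 12].
Element-by-element contributions:
13: 5
5: 2
10: 2
1: 0
2: 0
12: 0
Sum: 5 + 2 + 2 + 0 + 0 + 0 = 9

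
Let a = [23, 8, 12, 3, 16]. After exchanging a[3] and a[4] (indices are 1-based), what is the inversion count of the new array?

5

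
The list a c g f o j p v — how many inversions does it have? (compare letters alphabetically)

2 inversions

Element-by-element contributions:
a → none → 0
c → none → 0
g → f → 1
f → none → 0
o → j → 1
j → none → 0
p → none → 0
v → none → 0
Sum: 0 + 0 + 1 + 0 + 1 + 0 + 0 + 0 = 2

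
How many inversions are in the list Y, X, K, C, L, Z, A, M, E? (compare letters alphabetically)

23

Sweep left to right; for each value list the smaller values that follow it:
Y: 7
X: 6
K: 3
C: 1
L: 2
Z: 3
A: 0
M: 1
E: 0
Sum: 7 + 6 + 3 + 1 + 2 + 3 + 0 + 1 + 0 = 23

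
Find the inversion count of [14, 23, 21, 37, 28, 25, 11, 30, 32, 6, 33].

Element-by-element contributions:
14: 2
23: 3
21: 2
37: 7
28: 3
25: 2
11: 1
30: 1
32: 1
6: 0
33: 0
Sum: 2 + 3 + 2 + 7 + 3 + 2 + 1 + 1 + 1 + 0 + 0 = 22

22 inversions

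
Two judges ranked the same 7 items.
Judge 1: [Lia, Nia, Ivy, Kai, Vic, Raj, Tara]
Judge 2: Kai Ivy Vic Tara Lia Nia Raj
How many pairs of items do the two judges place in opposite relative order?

Discordant pairs: 10

Assign each item its position (1..7) in the first ordering, then rewrite the second ordering as that position sequence:
positions: Lia→1, Nia→2, Ivy→3, Kai→4, Vic→5, Raj→6, Tara→7
second ordering as positions: [4, 3, 5, 7, 1, 2, 6]
Discordant pairs = inversions in this position sequence.
4: 3, 1, 2 → 3
3: 1, 2 → 2
5: 1, 2 → 2
7: 1, 2, 6 → 3
1: 0
2: 0
6: 0
Total: 3 + 2 + 2 + 3 + 0 + 0 + 0 = 10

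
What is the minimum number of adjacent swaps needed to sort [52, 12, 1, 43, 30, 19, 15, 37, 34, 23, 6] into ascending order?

Each adjacent swap fixes exactly one inversion, so the minimum swap count equals the number of inversions.
Count inversions — for each element, later elements that are smaller:
52: 12, 1, 43, 30, 19, 15, 37, 34, 23, 6 → 10
12: 1, 6 → 2
1: none → 0
43: 30, 19, 15, 37, 34, 23, 6 → 7
30: 19, 15, 23, 6 → 4
19: 15, 6 → 2
15: 6 → 1
37: 34, 23, 6 → 3
34: 23, 6 → 2
23: 6 → 1
6: none → 0
Total inversions: 10 + 2 + 0 + 7 + 4 + 2 + 1 + 3 + 2 + 1 + 0 = 32

32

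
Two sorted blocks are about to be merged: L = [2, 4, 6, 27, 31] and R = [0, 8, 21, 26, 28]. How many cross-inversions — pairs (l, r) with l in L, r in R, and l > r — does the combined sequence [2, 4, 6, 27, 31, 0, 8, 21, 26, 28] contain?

Cross-inversions: 12

For each element r of the right run, count left-run elements greater than r:
r = 0: 2, 4, 6, 27, 31 → 5
r = 8: 27, 31 → 2
r = 21: 27, 31 → 2
r = 26: 27, 31 → 2
r = 28: 31 → 1
Cross-inversions: 5 + 2 + 2 + 2 + 1 = 12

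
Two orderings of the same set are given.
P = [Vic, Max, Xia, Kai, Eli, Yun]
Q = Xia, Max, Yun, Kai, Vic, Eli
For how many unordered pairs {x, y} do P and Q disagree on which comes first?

Assign each item its position (1..6) in the first ordering, then rewrite the second ordering as that position sequence:
positions: Vic→1, Max→2, Xia→3, Kai→4, Eli→5, Yun→6
second ordering as positions: [3, 2, 6, 4, 1, 5]
Discordant pairs = inversions in this position sequence.
3: 2, 1 → 2
2: 1 → 1
6: 4, 1, 5 → 3
4: 1 → 1
1: 0
5: 0
Total: 2 + 1 + 3 + 1 + 0 + 0 = 7

7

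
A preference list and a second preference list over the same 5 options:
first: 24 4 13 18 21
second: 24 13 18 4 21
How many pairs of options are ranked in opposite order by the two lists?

There are 2 pairs.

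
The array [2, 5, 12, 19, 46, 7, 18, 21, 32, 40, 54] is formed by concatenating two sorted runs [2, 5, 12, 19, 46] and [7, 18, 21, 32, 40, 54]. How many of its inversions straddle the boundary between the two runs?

Count, for every r in R, how many entries of L exceed r:
r = 7: 12, 19, 46 → 3
r = 18: 19, 46 → 2
r = 21: 46 → 1
r = 32: 46 → 1
r = 40: 46 → 1
r = 54: none → 0
Cross-inversions: 3 + 2 + 1 + 1 + 1 + 0 = 8

8 cross-inversions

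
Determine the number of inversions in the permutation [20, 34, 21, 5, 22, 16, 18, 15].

19 inversions

Element-by-element contributions:
20 → 5, 16, 18, 15 → 4
34 → 21, 5, 22, 16, 18, 15 → 6
21 → 5, 16, 18, 15 → 4
5 → none → 0
22 → 16, 18, 15 → 3
16 → 15 → 1
18 → 15 → 1
15 → none → 0
Sum: 4 + 6 + 4 + 0 + 3 + 1 + 1 + 0 = 19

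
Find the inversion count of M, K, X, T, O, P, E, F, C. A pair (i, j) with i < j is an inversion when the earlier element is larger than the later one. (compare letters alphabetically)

26 inversions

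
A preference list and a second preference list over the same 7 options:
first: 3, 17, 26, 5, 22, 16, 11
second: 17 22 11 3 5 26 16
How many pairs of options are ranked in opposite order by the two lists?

Assign each item its position (1..7) in the first ordering, then rewrite the second ordering as that position sequence:
positions: 3→1, 17→2, 26→3, 5→4, 22→5, 16→6, 11→7
second ordering as positions: [2, 5, 7, 1, 4, 3, 6]
Discordant pairs = inversions in this position sequence.
2: 1 → 1
5: 1, 4, 3 → 3
7: 1, 4, 3, 6 → 4
1: 0
4: 3 → 1
3: 0
6: 0
Total: 1 + 3 + 4 + 0 + 1 + 0 + 0 = 9

9 pairs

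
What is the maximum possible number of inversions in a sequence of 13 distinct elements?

The maximum occurs when the array is in strictly decreasing order: every one of the C(13, 2) pairs is inverted.
C(13, 2) = 13·12/2 = 78

Inversions: 78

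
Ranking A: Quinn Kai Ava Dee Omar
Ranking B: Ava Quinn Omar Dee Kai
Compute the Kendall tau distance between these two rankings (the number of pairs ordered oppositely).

There are 5 discordant pairs.

Assign each item its position (1..5) in the first ordering, then rewrite the second ordering as that position sequence:
positions: Quinn→1, Kai→2, Ava→3, Dee→4, Omar→5
second ordering as positions: [3, 1, 5, 4, 2]
Discordant pairs = inversions in this position sequence.
3: 1, 2 → 2
1: 0
5: 4, 2 → 2
4: 2 → 1
2: 0
Total: 2 + 0 + 2 + 1 + 0 = 5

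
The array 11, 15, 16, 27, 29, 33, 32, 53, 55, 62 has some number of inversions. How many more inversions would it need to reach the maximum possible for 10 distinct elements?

Maximum inversions for 10 distinct elements is C(10, 2) = 10·9/2 = 45.
Current inversions — for each element, count later smaller elements:
11: 0
15: 0
16: 0
27: 0
29: 0
33: 1
32: 0
53: 0
55: 0
62: 0
Current total: 0 + 0 + 0 + 0 + 0 + 1 + 0 + 0 + 0 + 0 = 1
Shortfall: 45 − 1 = 44

44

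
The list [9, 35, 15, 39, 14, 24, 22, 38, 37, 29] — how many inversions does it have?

16

Element-by-element contributions:
9: 0
35: 5
15: 1
39: 6
14: 0
24: 1
22: 0
38: 2
37: 1
29: 0
Sum: 0 + 5 + 1 + 6 + 0 + 1 + 0 + 2 + 1 + 0 = 16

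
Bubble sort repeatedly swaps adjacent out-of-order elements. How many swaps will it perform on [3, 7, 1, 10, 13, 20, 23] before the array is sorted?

2

The minimum number of adjacent swaps to sort an array equals its inversion count, since every such swap removes exactly one inversion.
Count inversions — for each element, later elements that are smaller:
3: 1 → 1
7: 1 → 1
1: none → 0
10: none → 0
13: none → 0
20: none → 0
23: none → 0
Total inversions: 1 + 1 + 0 + 0 + 0 + 0 + 0 = 2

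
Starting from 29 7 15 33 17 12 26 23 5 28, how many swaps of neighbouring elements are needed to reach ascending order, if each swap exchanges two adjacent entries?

Swaps: 23

The minimum number of adjacent swaps to sort an array equals its inversion count, since every such swap removes exactly one inversion.
Count inversions — for each element, later elements that are smaller:
29: 7, 15, 17, 12, 26, 23, 5, 28 → 8
7: 5 → 1
15: 12, 5 → 2
33: 17, 12, 26, 23, 5, 28 → 6
17: 12, 5 → 2
12: 5 → 1
26: 23, 5 → 2
23: 5 → 1
5: none → 0
28: none → 0
Total inversions: 8 + 1 + 2 + 6 + 2 + 1 + 2 + 1 + 0 + 0 = 23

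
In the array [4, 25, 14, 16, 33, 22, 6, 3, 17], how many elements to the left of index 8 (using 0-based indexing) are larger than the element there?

The element at index 8 is 17.
Elements before it: 4, 25, 14, 16, 33, 22, 6, 3
Those larger than 17: 25, 33, 22

3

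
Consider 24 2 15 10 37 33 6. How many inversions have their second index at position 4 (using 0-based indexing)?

The element at index 4 is 37.
Elements before it: 24, 2, 15, 10
None of them are larger than 37.

0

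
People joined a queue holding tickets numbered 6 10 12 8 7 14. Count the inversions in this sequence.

5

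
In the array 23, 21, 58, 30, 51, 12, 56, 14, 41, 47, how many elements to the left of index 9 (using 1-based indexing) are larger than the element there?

3 such elements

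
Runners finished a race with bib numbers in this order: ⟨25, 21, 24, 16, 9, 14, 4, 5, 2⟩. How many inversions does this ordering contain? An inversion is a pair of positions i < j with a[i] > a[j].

33

Sweep left to right; for each value list the smaller values that follow it:
25: 8
21: 6
24: 6
16: 5
9: 3
14: 3
4: 1
5: 1
2: 0
Sum: 8 + 6 + 6 + 5 + 3 + 3 + 1 + 1 + 0 = 33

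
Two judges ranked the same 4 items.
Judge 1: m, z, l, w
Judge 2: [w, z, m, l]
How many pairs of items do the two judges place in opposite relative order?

Assign each item its position (1..4) in the first ordering, then rewrite the second ordering as that position sequence:
positions: m→1, z→2, l→3, w→4
second ordering as positions: [4, 2, 1, 3]
Discordant pairs = inversions in this position sequence.
4: 2, 1, 3 → 3
2: 1 → 1
1: 0
3: 0
Total: 3 + 1 + 0 + 0 = 4

4 discordant pairs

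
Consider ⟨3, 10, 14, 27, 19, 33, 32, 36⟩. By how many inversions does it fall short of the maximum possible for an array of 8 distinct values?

26

Maximum inversions for 8 distinct elements is C(8, 2) = 8·7/2 = 28.
Current inversions — for each element, count later smaller elements:
3: 0
10: 0
14: 0
27: 1
19: 0
33: 1
32: 0
36: 0
Current total: 0 + 0 + 0 + 1 + 0 + 1 + 0 + 0 = 2
Shortfall: 28 − 2 = 26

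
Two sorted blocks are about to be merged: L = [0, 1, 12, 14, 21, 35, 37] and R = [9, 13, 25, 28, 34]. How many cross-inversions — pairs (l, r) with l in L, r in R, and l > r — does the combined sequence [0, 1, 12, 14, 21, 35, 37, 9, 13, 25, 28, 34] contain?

For each element r of the right run, count left-run elements greater than r:
r = 9: 12, 14, 21, 35, 37 → 5
r = 13: 14, 21, 35, 37 → 4
r = 25: 35, 37 → 2
r = 28: 35, 37 → 2
r = 34: 35, 37 → 2
Cross-inversions: 5 + 4 + 2 + 2 + 2 = 15

Cross-inversions: 15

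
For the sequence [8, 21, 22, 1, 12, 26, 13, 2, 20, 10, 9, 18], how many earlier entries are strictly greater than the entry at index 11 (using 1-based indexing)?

The element at index 11 is 9.
Elements before it: 8, 21, 22, 1, 12, 26, 13, 2, 20, 10
Those larger than 9: 21, 22, 12, 26, 13, 20, 10

7 such elements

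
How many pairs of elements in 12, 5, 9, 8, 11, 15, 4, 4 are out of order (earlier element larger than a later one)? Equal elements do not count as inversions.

17 out-of-order pairs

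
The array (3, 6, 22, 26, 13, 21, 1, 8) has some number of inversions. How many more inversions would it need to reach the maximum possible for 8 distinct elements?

14

Maximum inversions for 8 distinct elements is C(8, 2) = 8·7/2 = 28.
Current inversions — for each element, count later smaller elements:
3: 1
6: 1
22: 4
26: 4
13: 2
21: 2
1: 0
8: 0
Current total: 1 + 1 + 4 + 4 + 2 + 2 + 0 + 0 = 14
Shortfall: 28 − 14 = 14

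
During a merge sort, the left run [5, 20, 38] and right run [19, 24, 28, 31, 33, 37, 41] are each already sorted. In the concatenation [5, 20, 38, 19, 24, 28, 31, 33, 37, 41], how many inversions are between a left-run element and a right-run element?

7 cross-inversions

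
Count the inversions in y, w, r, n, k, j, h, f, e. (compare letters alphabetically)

There are 36 inversions.

Count, for each position, how many later elements it exceeds:
y → w, r, n, k, j, h, f, e → 8
w → r, n, k, j, h, f, e → 7
r → n, k, j, h, f, e → 6
n → k, j, h, f, e → 5
k → j, h, f, e → 4
j → h, f, e → 3
h → f, e → 2
f → e → 1
e → none → 0
Sum: 8 + 7 + 6 + 5 + 4 + 3 + 2 + 1 + 0 = 36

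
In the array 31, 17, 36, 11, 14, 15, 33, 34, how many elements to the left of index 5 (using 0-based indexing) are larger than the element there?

3

The element at index 5 is 15.
Elements before it: 31, 17, 36, 11, 14
Those larger than 15: 31, 17, 36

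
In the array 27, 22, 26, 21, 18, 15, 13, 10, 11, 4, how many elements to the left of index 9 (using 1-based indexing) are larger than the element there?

7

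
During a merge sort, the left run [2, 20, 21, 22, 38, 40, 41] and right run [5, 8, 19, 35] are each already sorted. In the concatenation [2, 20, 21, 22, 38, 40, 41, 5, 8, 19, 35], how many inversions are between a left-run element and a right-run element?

Take each right-half value and tally the left-half values above it:
r = 5: 20, 21, 22, 38, 40, 41 → 6
r = 8: 20, 21, 22, 38, 40, 41 → 6
r = 19: 20, 21, 22, 38, 40, 41 → 6
r = 35: 38, 40, 41 → 3
Cross-inversions: 6 + 6 + 6 + 3 = 21

There are 21 cross-inversions.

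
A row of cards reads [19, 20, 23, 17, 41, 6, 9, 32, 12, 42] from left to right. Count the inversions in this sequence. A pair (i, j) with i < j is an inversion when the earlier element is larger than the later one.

There are 20 out-of-order pairs.

For each element, count later entries that are smaller:
19 → 17, 6, 9, 12 → 4
20 → 17, 6, 9, 12 → 4
23 → 17, 6, 9, 12 → 4
17 → 6, 9, 12 → 3
41 → 6, 9, 32, 12 → 4
6 → none → 0
9 → none → 0
32 → 12 → 1
12 → none → 0
42 → none → 0
Sum: 4 + 4 + 4 + 3 + 4 + 0 + 0 + 1 + 0 + 0 = 20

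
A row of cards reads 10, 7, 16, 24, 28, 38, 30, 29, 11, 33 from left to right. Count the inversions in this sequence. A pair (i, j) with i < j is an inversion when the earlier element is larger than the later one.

Count, for each position, how many later elements it exceeds:
10: 1
7: 0
16: 1
24: 1
28: 1
38: 4
30: 2
29: 1
11: 0
33: 0
Sum: 1 + 0 + 1 + 1 + 1 + 4 + 2 + 1 + 0 + 0 = 11

11 inversions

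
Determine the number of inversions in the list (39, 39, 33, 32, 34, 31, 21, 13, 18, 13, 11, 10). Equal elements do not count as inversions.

61 inversions

For each element, count later entries that are smaller:
39: 10
39: 10
33: 8
32: 7
34: 7
31: 6
21: 5
13: 2
18: 3
13: 2
11: 1
10: 0
Sum: 10 + 10 + 8 + 7 + 7 + 6 + 5 + 2 + 3 + 2 + 1 + 0 = 61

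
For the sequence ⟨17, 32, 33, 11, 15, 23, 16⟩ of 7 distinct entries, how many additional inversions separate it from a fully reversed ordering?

9 inversions short

Maximum inversions for 7 distinct elements is C(7, 2) = 7·6/2 = 21.
Current inversions — for each element, count later smaller elements:
17: 3
32: 4
33: 4
11: 0
15: 0
23: 1
16: 0
Current total: 3 + 4 + 4 + 0 + 0 + 1 + 0 = 12
Shortfall: 21 − 12 = 9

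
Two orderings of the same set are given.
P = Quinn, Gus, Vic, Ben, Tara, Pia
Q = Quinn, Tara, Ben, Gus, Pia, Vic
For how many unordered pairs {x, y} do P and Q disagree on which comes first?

6

Assign each item its position (1..6) in the first ordering, then rewrite the second ordering as that position sequence:
positions: Quinn→1, Gus→2, Vic→3, Ben→4, Tara→5, Pia→6
second ordering as positions: [1, 5, 4, 2, 6, 3]
Discordant pairs = inversions in this position sequence.
1: 0
5: 4, 2, 3 → 3
4: 2, 3 → 2
2: 0
6: 3 → 1
3: 0
Total: 0 + 3 + 2 + 0 + 1 + 0 = 6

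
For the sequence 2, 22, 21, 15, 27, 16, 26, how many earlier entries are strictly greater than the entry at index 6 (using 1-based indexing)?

3 such elements

The element at index 6 is 16.
Elements before it: 2, 22, 21, 15, 27
Those larger than 16: 22, 21, 27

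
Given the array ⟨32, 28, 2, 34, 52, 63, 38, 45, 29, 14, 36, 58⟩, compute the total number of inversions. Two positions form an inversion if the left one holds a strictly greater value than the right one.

26 inversions

Sweep left to right; for each value list the smaller values that follow it:
32 → 28, 2, 29, 14 → 4
28 → 2, 14 → 2
2 → none → 0
34 → 29, 14 → 2
52 → 38, 45, 29, 14, 36 → 5
63 → 38, 45, 29, 14, 36, 58 → 6
38 → 29, 14, 36 → 3
45 → 29, 14, 36 → 3
29 → 14 → 1
14 → none → 0
36 → none → 0
58 → none → 0
Sum: 4 + 2 + 0 + 2 + 5 + 6 + 3 + 3 + 1 + 0 + 0 + 0 = 26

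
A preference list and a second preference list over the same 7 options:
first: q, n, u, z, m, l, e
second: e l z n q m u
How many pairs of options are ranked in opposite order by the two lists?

There are 16 pairs.

Assign each item its position (1..7) in the first ordering, then rewrite the second ordering as that position sequence:
positions: q→1, n→2, u→3, z→4, m→5, l→6, e→7
second ordering as positions: [7, 6, 4, 2, 1, 5, 3]
Discordant pairs = inversions in this position sequence.
7: 6, 4, 2, 1, 5, 3 → 6
6: 4, 2, 1, 5, 3 → 5
4: 2, 1, 3 → 3
2: 1 → 1
1: 0
5: 3 → 1
3: 0
Total: 6 + 5 + 3 + 1 + 0 + 1 + 0 = 16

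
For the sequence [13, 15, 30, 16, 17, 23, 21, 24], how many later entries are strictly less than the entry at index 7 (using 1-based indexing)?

The element at index 7 is 21.
Elements after it: 24
None of them are smaller than 21.

0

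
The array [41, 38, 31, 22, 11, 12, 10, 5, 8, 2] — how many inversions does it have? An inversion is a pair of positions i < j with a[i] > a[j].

43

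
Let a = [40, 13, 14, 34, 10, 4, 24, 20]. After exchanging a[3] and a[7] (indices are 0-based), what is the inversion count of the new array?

Positions 3 and 7 hold 34 and 20; after swapping, the array is [40, 13, 14, 20, 10, 4, 24, 34].
For each element, count later entries that are smaller:
40 → 13, 14, 20, 10, 4, 24, 34 → 7
13 → 10, 4 → 2
14 → 10, 4 → 2
20 → 10, 4 → 2
10 → 4 → 1
4 → none → 0
24 → none → 0
34 → none → 0
Sum: 7 + 2 + 2 + 2 + 1 + 0 + 0 + 0 = 14

14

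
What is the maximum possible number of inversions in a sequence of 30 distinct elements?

435

A reversed (strictly descending) arrangement makes every pair an inversion, giving C(30, 2) inversions.
C(30, 2) = 30·29/2 = 435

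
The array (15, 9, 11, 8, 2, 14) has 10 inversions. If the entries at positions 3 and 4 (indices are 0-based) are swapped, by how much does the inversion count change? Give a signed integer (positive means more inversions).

Positions 3 and 4 hold 8 and 2; after swapping, the array is [15, 9, 11, 2, 8, 14].
Count, for each position, how many later elements it exceeds:
15 → 9, 11, 2, 8, 14 → 5
9 → 2, 8 → 2
11 → 2, 8 → 2
2 → none → 0
8 → none → 0
14 → none → 0
Sum: 5 + 2 + 2 + 0 + 0 + 0 = 9
Change: 9 − 10 = -1

-1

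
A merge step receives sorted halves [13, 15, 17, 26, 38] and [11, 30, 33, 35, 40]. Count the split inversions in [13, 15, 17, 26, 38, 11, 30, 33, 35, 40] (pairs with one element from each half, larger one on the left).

Count, for every r in R, how many entries of L exceed r:
r = 11: 13, 15, 17, 26, 38 → 5
r = 30: 38 → 1
r = 33: 38 → 1
r = 35: 38 → 1
r = 40: none → 0
Cross-inversions: 5 + 1 + 1 + 1 + 0 = 8

8 cross-inversions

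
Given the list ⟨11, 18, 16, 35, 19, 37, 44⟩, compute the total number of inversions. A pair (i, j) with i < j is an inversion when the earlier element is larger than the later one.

Inversion pairs (indices are 0-based):
(1,2): 18 > 16
(3,4): 35 > 19
That's 2 pairs.

2 out-of-order pairs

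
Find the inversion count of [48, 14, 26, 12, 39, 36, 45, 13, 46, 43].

19

Count, for each position, how many later elements it exceeds:
48 → 14, 26, 12, 39, 36, 45, 13, 46, 43 → 9
14 → 12, 13 → 2
26 → 12, 13 → 2
12 → none → 0
39 → 36, 13 → 2
36 → 13 → 1
45 → 13, 43 → 2
13 → none → 0
46 → 43 → 1
43 → none → 0
Sum: 9 + 2 + 2 + 0 + 2 + 1 + 2 + 0 + 1 + 0 = 19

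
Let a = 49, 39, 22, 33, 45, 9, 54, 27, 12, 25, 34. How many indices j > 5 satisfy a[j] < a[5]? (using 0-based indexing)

0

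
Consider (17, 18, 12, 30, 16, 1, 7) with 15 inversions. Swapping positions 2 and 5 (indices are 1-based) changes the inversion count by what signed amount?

Positions 2 and 5 hold 18 and 16; after swapping, the array is [17, 16, 12, 30, 18, 1, 7].
For each element, count later entries that are smaller:
17 → 16, 12, 1, 7 → 4
16 → 12, 1, 7 → 3
12 → 1, 7 → 2
30 → 18, 1, 7 → 3
18 → 1, 7 → 2
1 → none → 0
7 → none → 0
Sum: 4 + 3 + 2 + 3 + 2 + 0 + 0 = 14
Change: 14 − 15 = -1

-1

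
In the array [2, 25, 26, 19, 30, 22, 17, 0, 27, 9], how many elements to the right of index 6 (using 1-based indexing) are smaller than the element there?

3

The element at index 6 is 22.
Elements after it: 17, 0, 27, 9
Those smaller than 22: 17, 0, 9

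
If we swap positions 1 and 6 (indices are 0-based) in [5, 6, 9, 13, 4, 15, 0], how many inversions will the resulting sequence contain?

Positions 1 and 6 hold 6 and 0; after swapping, the array is [5, 0, 9, 13, 4, 15, 6].
For each element, count later entries that are smaller:
5 → 0, 4 → 2
0 → none → 0
9 → 4, 6 → 2
13 → 4, 6 → 2
4 → none → 0
15 → 6 → 1
6 → none → 0
Sum: 2 + 0 + 2 + 2 + 0 + 1 + 0 = 7

7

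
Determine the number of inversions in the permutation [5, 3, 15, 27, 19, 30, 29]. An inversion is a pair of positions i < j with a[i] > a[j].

3 out-of-order pairs

Listing every pair i<j with a[i]>a[j] (using 1-based positions):
(1,2): 5 > 3
(4,5): 27 > 19
(6,7): 30 > 29
That's 3 pairs.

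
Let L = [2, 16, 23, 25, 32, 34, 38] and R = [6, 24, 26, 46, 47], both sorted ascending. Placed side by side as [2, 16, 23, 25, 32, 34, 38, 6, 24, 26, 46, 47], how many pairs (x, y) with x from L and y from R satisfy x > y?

Split inversions: 13

Take each right-half value and tally the left-half values above it:
r = 6: 16, 23, 25, 32, 34, 38 → 6
r = 24: 25, 32, 34, 38 → 4
r = 26: 32, 34, 38 → 3
r = 46: none → 0
r = 47: none → 0
Cross-inversions: 6 + 4 + 3 + 0 + 0 = 13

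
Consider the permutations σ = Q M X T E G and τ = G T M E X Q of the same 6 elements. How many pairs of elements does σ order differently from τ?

12

Assign each item its position (1..6) in the first ordering, then rewrite the second ordering as that position sequence:
positions: Q→1, M→2, X→3, T→4, E→5, G→6
second ordering as positions: [6, 4, 2, 5, 3, 1]
Discordant pairs = inversions in this position sequence.
6: 4, 2, 5, 3, 1 → 5
4: 2, 3, 1 → 3
2: 1 → 1
5: 3, 1 → 2
3: 1 → 1
1: 0
Total: 5 + 3 + 1 + 2 + 1 + 0 = 12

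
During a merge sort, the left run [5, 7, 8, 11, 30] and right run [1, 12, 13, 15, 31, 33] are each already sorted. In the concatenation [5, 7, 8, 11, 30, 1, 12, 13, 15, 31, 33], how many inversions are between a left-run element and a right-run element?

For each element r of the right run, count left-run elements greater than r:
r = 1: 5, 7, 8, 11, 30 → 5
r = 12: 30 → 1
r = 13: 30 → 1
r = 15: 30 → 1
r = 31: none → 0
r = 33: none → 0
Cross-inversions: 5 + 1 + 1 + 1 + 0 + 0 = 8

8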